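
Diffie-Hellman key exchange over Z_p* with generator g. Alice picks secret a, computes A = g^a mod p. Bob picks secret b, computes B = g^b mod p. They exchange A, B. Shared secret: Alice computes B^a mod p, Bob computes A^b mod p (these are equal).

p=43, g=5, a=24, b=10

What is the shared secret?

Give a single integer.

Answer: 21

Derivation:
A = 5^24 mod 43  (bits of 24 = 11000)
  bit 0 = 1: r = r^2 * 5 mod 43 = 1^2 * 5 = 1*5 = 5
  bit 1 = 1: r = r^2 * 5 mod 43 = 5^2 * 5 = 25*5 = 39
  bit 2 = 0: r = r^2 mod 43 = 39^2 = 16
  bit 3 = 0: r = r^2 mod 43 = 16^2 = 41
  bit 4 = 0: r = r^2 mod 43 = 41^2 = 4
  -> A = 4
B = 5^10 mod 43  (bits of 10 = 1010)
  bit 0 = 1: r = r^2 * 5 mod 43 = 1^2 * 5 = 1*5 = 5
  bit 1 = 0: r = r^2 mod 43 = 5^2 = 25
  bit 2 = 1: r = r^2 * 5 mod 43 = 25^2 * 5 = 23*5 = 29
  bit 3 = 0: r = r^2 mod 43 = 29^2 = 24
  -> B = 24
s = B^a = 24^24 mod 43  (bits of 24 = 11000)
  bit 0 = 1: r = r^2 * 24 mod 43 = 1^2 * 24 = 1*24 = 24
  bit 1 = 1: r = r^2 * 24 mod 43 = 24^2 * 24 = 17*24 = 21
  bit 2 = 0: r = r^2 mod 43 = 21^2 = 11
  bit 3 = 0: r = r^2 mod 43 = 11^2 = 35
  bit 4 = 0: r = r^2 mod 43 = 35^2 = 21
  -> s = B^a = 21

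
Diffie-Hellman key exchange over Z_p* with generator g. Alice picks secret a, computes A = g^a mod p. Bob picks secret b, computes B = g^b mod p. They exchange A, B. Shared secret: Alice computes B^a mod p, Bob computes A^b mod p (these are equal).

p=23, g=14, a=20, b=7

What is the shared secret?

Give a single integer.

Answer: 13

Derivation:
A = 14^20 mod 23  (bits of 20 = 10100)
  bit 0 = 1: r = r^2 * 14 mod 23 = 1^2 * 14 = 1*14 = 14
  bit 1 = 0: r = r^2 mod 23 = 14^2 = 12
  bit 2 = 1: r = r^2 * 14 mod 23 = 12^2 * 14 = 6*14 = 15
  bit 3 = 0: r = r^2 mod 23 = 15^2 = 18
  bit 4 = 0: r = r^2 mod 23 = 18^2 = 2
  -> A = 2
B = 14^7 mod 23  (bits of 7 = 111)
  bit 0 = 1: r = r^2 * 14 mod 23 = 1^2 * 14 = 1*14 = 14
  bit 1 = 1: r = r^2 * 14 mod 23 = 14^2 * 14 = 12*14 = 7
  bit 2 = 1: r = r^2 * 14 mod 23 = 7^2 * 14 = 3*14 = 19
  -> B = 19
s = B^a = 19^20 mod 23  (bits of 20 = 10100)
  bit 0 = 1: r = r^2 * 19 mod 23 = 1^2 * 19 = 1*19 = 19
  bit 1 = 0: r = r^2 mod 23 = 19^2 = 16
  bit 2 = 1: r = r^2 * 19 mod 23 = 16^2 * 19 = 3*19 = 11
  bit 3 = 0: r = r^2 mod 23 = 11^2 = 6
  bit 4 = 0: r = r^2 mod 23 = 6^2 = 13
  -> s = B^a = 13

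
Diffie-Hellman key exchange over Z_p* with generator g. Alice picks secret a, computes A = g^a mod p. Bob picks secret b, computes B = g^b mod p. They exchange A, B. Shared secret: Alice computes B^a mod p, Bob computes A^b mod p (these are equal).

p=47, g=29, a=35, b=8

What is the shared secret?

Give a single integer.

A = 29^35 mod 47  (bits of 35 = 100011)
  bit 0 = 1: r = r^2 * 29 mod 47 = 1^2 * 29 = 1*29 = 29
  bit 1 = 0: r = r^2 mod 47 = 29^2 = 42
  bit 2 = 0: r = r^2 mod 47 = 42^2 = 25
  bit 3 = 0: r = r^2 mod 47 = 25^2 = 14
  bit 4 = 1: r = r^2 * 29 mod 47 = 14^2 * 29 = 8*29 = 44
  bit 5 = 1: r = r^2 * 29 mod 47 = 44^2 * 29 = 9*29 = 26
  -> A = 26
B = 29^8 mod 47  (bits of 8 = 1000)
  bit 0 = 1: r = r^2 * 29 mod 47 = 1^2 * 29 = 1*29 = 29
  bit 1 = 0: r = r^2 mod 47 = 29^2 = 42
  bit 2 = 0: r = r^2 mod 47 = 42^2 = 25
  bit 3 = 0: r = r^2 mod 47 = 25^2 = 14
  -> B = 14
s = B^a = 14^35 mod 47  (bits of 35 = 100011)
  bit 0 = 1: r = r^2 * 14 mod 47 = 1^2 * 14 = 1*14 = 14
  bit 1 = 0: r = r^2 mod 47 = 14^2 = 8
  bit 2 = 0: r = r^2 mod 47 = 8^2 = 17
  bit 3 = 0: r = r^2 mod 47 = 17^2 = 7
  bit 4 = 1: r = r^2 * 14 mod 47 = 7^2 * 14 = 2*14 = 28
  bit 5 = 1: r = r^2 * 14 mod 47 = 28^2 * 14 = 32*14 = 25
  -> s = B^a = 25

Answer: 25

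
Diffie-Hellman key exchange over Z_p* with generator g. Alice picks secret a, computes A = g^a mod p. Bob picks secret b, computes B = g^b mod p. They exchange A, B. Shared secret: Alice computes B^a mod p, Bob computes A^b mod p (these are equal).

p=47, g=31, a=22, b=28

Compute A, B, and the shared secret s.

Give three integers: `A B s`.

Answer: 3 6 8

Derivation:
A = 31^22 mod 47  (bits of 22 = 10110)
  bit 0 = 1: r = r^2 * 31 mod 47 = 1^2 * 31 = 1*31 = 31
  bit 1 = 0: r = r^2 mod 47 = 31^2 = 21
  bit 2 = 1: r = r^2 * 31 mod 47 = 21^2 * 31 = 18*31 = 41
  bit 3 = 1: r = r^2 * 31 mod 47 = 41^2 * 31 = 36*31 = 35
  bit 4 = 0: r = r^2 mod 47 = 35^2 = 3
  -> A = 3
B = 31^28 mod 47  (bits of 28 = 11100)
  bit 0 = 1: r = r^2 * 31 mod 47 = 1^2 * 31 = 1*31 = 31
  bit 1 = 1: r = r^2 * 31 mod 47 = 31^2 * 31 = 21*31 = 40
  bit 2 = 1: r = r^2 * 31 mod 47 = 40^2 * 31 = 2*31 = 15
  bit 3 = 0: r = r^2 mod 47 = 15^2 = 37
  bit 4 = 0: r = r^2 mod 47 = 37^2 = 6
  -> B = 6
s = B^a = 6^22 mod 47  (bits of 22 = 10110)
  bit 0 = 1: r = r^2 * 6 mod 47 = 1^2 * 6 = 1*6 = 6
  bit 1 = 0: r = r^2 mod 47 = 6^2 = 36
  bit 2 = 1: r = r^2 * 6 mod 47 = 36^2 * 6 = 27*6 = 21
  bit 3 = 1: r = r^2 * 6 mod 47 = 21^2 * 6 = 18*6 = 14
  bit 4 = 0: r = r^2 mod 47 = 14^2 = 8
  -> s = B^a = 8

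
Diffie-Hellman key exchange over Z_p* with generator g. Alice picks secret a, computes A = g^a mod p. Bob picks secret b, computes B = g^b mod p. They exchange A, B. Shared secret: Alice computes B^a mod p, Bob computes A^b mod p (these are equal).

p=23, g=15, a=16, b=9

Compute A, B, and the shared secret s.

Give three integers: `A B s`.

A = 15^16 mod 23  (bits of 16 = 10000)
  bit 0 = 1: r = r^2 * 15 mod 23 = 1^2 * 15 = 1*15 = 15
  bit 1 = 0: r = r^2 mod 23 = 15^2 = 18
  bit 2 = 0: r = r^2 mod 23 = 18^2 = 2
  bit 3 = 0: r = r^2 mod 23 = 2^2 = 4
  bit 4 = 0: r = r^2 mod 23 = 4^2 = 16
  -> A = 16
B = 15^9 mod 23  (bits of 9 = 1001)
  bit 0 = 1: r = r^2 * 15 mod 23 = 1^2 * 15 = 1*15 = 15
  bit 1 = 0: r = r^2 mod 23 = 15^2 = 18
  bit 2 = 0: r = r^2 mod 23 = 18^2 = 2
  bit 3 = 1: r = r^2 * 15 mod 23 = 2^2 * 15 = 4*15 = 14
  -> B = 14
s = B^a = 14^16 mod 23  (bits of 16 = 10000)
  bit 0 = 1: r = r^2 * 14 mod 23 = 1^2 * 14 = 1*14 = 14
  bit 1 = 0: r = r^2 mod 23 = 14^2 = 12
  bit 2 = 0: r = r^2 mod 23 = 12^2 = 6
  bit 3 = 0: r = r^2 mod 23 = 6^2 = 13
  bit 4 = 0: r = r^2 mod 23 = 13^2 = 8
  -> s = B^a = 8

Answer: 16 14 8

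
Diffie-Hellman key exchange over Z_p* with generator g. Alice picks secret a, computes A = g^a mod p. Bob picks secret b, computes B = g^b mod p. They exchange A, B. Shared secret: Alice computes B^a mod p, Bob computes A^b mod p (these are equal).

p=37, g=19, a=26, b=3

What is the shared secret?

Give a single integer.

Answer: 11

Derivation:
A = 19^26 mod 37  (bits of 26 = 11010)
  bit 0 = 1: r = r^2 * 19 mod 37 = 1^2 * 19 = 1*19 = 19
  bit 1 = 1: r = r^2 * 19 mod 37 = 19^2 * 19 = 28*19 = 14
  bit 2 = 0: r = r^2 mod 37 = 14^2 = 11
  bit 3 = 1: r = r^2 * 19 mod 37 = 11^2 * 19 = 10*19 = 5
  bit 4 = 0: r = r^2 mod 37 = 5^2 = 25
  -> A = 25
B = 19^3 mod 37  (bits of 3 = 11)
  bit 0 = 1: r = r^2 * 19 mod 37 = 1^2 * 19 = 1*19 = 19
  bit 1 = 1: r = r^2 * 19 mod 37 = 19^2 * 19 = 28*19 = 14
  -> B = 14
s = B^a = 14^26 mod 37  (bits of 26 = 11010)
  bit 0 = 1: r = r^2 * 14 mod 37 = 1^2 * 14 = 1*14 = 14
  bit 1 = 1: r = r^2 * 14 mod 37 = 14^2 * 14 = 11*14 = 6
  bit 2 = 0: r = r^2 mod 37 = 6^2 = 36
  bit 3 = 1: r = r^2 * 14 mod 37 = 36^2 * 14 = 1*14 = 14
  bit 4 = 0: r = r^2 mod 37 = 14^2 = 11
  -> s = B^a = 11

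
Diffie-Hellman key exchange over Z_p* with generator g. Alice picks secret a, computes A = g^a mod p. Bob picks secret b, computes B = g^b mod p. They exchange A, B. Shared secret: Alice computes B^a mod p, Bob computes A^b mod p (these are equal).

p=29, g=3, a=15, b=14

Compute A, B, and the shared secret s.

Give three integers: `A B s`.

Answer: 26 28 28

Derivation:
A = 3^15 mod 29  (bits of 15 = 1111)
  bit 0 = 1: r = r^2 * 3 mod 29 = 1^2 * 3 = 1*3 = 3
  bit 1 = 1: r = r^2 * 3 mod 29 = 3^2 * 3 = 9*3 = 27
  bit 2 = 1: r = r^2 * 3 mod 29 = 27^2 * 3 = 4*3 = 12
  bit 3 = 1: r = r^2 * 3 mod 29 = 12^2 * 3 = 28*3 = 26
  -> A = 26
B = 3^14 mod 29  (bits of 14 = 1110)
  bit 0 = 1: r = r^2 * 3 mod 29 = 1^2 * 3 = 1*3 = 3
  bit 1 = 1: r = r^2 * 3 mod 29 = 3^2 * 3 = 9*3 = 27
  bit 2 = 1: r = r^2 * 3 mod 29 = 27^2 * 3 = 4*3 = 12
  bit 3 = 0: r = r^2 mod 29 = 12^2 = 28
  -> B = 28
s = B^a = 28^15 mod 29  (bits of 15 = 1111)
  bit 0 = 1: r = r^2 * 28 mod 29 = 1^2 * 28 = 1*28 = 28
  bit 1 = 1: r = r^2 * 28 mod 29 = 28^2 * 28 = 1*28 = 28
  bit 2 = 1: r = r^2 * 28 mod 29 = 28^2 * 28 = 1*28 = 28
  bit 3 = 1: r = r^2 * 28 mod 29 = 28^2 * 28 = 1*28 = 28
  -> s = B^a = 28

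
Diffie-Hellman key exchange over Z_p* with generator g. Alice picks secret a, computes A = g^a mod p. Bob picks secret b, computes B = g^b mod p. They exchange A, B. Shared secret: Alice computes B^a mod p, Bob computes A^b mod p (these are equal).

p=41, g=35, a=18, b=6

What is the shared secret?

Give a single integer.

Answer: 31

Derivation:
A = 35^18 mod 41  (bits of 18 = 10010)
  bit 0 = 1: r = r^2 * 35 mod 41 = 1^2 * 35 = 1*35 = 35
  bit 1 = 0: r = r^2 mod 41 = 35^2 = 36
  bit 2 = 0: r = r^2 mod 41 = 36^2 = 25
  bit 3 = 1: r = r^2 * 35 mod 41 = 25^2 * 35 = 10*35 = 22
  bit 4 = 0: r = r^2 mod 41 = 22^2 = 33
  -> A = 33
B = 35^6 mod 41  (bits of 6 = 110)
  bit 0 = 1: r = r^2 * 35 mod 41 = 1^2 * 35 = 1*35 = 35
  bit 1 = 1: r = r^2 * 35 mod 41 = 35^2 * 35 = 36*35 = 30
  bit 2 = 0: r = r^2 mod 41 = 30^2 = 39
  -> B = 39
s = B^a = 39^18 mod 41  (bits of 18 = 10010)
  bit 0 = 1: r = r^2 * 39 mod 41 = 1^2 * 39 = 1*39 = 39
  bit 1 = 0: r = r^2 mod 41 = 39^2 = 4
  bit 2 = 0: r = r^2 mod 41 = 4^2 = 16
  bit 3 = 1: r = r^2 * 39 mod 41 = 16^2 * 39 = 10*39 = 21
  bit 4 = 0: r = r^2 mod 41 = 21^2 = 31
  -> s = B^a = 31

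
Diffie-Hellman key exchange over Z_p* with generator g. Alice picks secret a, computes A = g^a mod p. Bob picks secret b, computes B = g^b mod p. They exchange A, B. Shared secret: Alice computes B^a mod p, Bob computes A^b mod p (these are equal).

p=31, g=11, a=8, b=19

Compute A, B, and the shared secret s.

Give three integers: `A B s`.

Answer: 19 22 28

Derivation:
A = 11^8 mod 31  (bits of 8 = 1000)
  bit 0 = 1: r = r^2 * 11 mod 31 = 1^2 * 11 = 1*11 = 11
  bit 1 = 0: r = r^2 mod 31 = 11^2 = 28
  bit 2 = 0: r = r^2 mod 31 = 28^2 = 9
  bit 3 = 0: r = r^2 mod 31 = 9^2 = 19
  -> A = 19
B = 11^19 mod 31  (bits of 19 = 10011)
  bit 0 = 1: r = r^2 * 11 mod 31 = 1^2 * 11 = 1*11 = 11
  bit 1 = 0: r = r^2 mod 31 = 11^2 = 28
  bit 2 = 0: r = r^2 mod 31 = 28^2 = 9
  bit 3 = 1: r = r^2 * 11 mod 31 = 9^2 * 11 = 19*11 = 23
  bit 4 = 1: r = r^2 * 11 mod 31 = 23^2 * 11 = 2*11 = 22
  -> B = 22
s = B^a = 22^8 mod 31  (bits of 8 = 1000)
  bit 0 = 1: r = r^2 * 22 mod 31 = 1^2 * 22 = 1*22 = 22
  bit 1 = 0: r = r^2 mod 31 = 22^2 = 19
  bit 2 = 0: r = r^2 mod 31 = 19^2 = 20
  bit 3 = 0: r = r^2 mod 31 = 20^2 = 28
  -> s = B^a = 28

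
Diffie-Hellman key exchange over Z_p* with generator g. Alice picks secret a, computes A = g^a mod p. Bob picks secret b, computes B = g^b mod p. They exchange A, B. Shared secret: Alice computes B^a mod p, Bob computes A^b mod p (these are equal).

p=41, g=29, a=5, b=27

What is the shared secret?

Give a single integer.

Answer: 14

Derivation:
A = 29^5 mod 41  (bits of 5 = 101)
  bit 0 = 1: r = r^2 * 29 mod 41 = 1^2 * 29 = 1*29 = 29
  bit 1 = 0: r = r^2 mod 41 = 29^2 = 21
  bit 2 = 1: r = r^2 * 29 mod 41 = 21^2 * 29 = 31*29 = 38
  -> A = 38
B = 29^27 mod 41  (bits of 27 = 11011)
  bit 0 = 1: r = r^2 * 29 mod 41 = 1^2 * 29 = 1*29 = 29
  bit 1 = 1: r = r^2 * 29 mod 41 = 29^2 * 29 = 21*29 = 35
  bit 2 = 0: r = r^2 mod 41 = 35^2 = 36
  bit 3 = 1: r = r^2 * 29 mod 41 = 36^2 * 29 = 25*29 = 28
  bit 4 = 1: r = r^2 * 29 mod 41 = 28^2 * 29 = 5*29 = 22
  -> B = 22
s = B^a = 22^5 mod 41  (bits of 5 = 101)
  bit 0 = 1: r = r^2 * 22 mod 41 = 1^2 * 22 = 1*22 = 22
  bit 1 = 0: r = r^2 mod 41 = 22^2 = 33
  bit 2 = 1: r = r^2 * 22 mod 41 = 33^2 * 22 = 23*22 = 14
  -> s = B^a = 14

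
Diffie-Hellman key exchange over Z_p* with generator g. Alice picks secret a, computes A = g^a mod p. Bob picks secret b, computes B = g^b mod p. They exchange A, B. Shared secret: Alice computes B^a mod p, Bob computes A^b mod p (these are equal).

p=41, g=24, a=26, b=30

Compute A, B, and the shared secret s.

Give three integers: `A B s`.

A = 24^26 mod 41  (bits of 26 = 11010)
  bit 0 = 1: r = r^2 * 24 mod 41 = 1^2 * 24 = 1*24 = 24
  bit 1 = 1: r = r^2 * 24 mod 41 = 24^2 * 24 = 2*24 = 7
  bit 2 = 0: r = r^2 mod 41 = 7^2 = 8
  bit 3 = 1: r = r^2 * 24 mod 41 = 8^2 * 24 = 23*24 = 19
  bit 4 = 0: r = r^2 mod 41 = 19^2 = 33
  -> A = 33
B = 24^30 mod 41  (bits of 30 = 11110)
  bit 0 = 1: r = r^2 * 24 mod 41 = 1^2 * 24 = 1*24 = 24
  bit 1 = 1: r = r^2 * 24 mod 41 = 24^2 * 24 = 2*24 = 7
  bit 2 = 1: r = r^2 * 24 mod 41 = 7^2 * 24 = 8*24 = 28
  bit 3 = 1: r = r^2 * 24 mod 41 = 28^2 * 24 = 5*24 = 38
  bit 4 = 0: r = r^2 mod 41 = 38^2 = 9
  -> B = 9
s = B^a = 9^26 mod 41  (bits of 26 = 11010)
  bit 0 = 1: r = r^2 * 9 mod 41 = 1^2 * 9 = 1*9 = 9
  bit 1 = 1: r = r^2 * 9 mod 41 = 9^2 * 9 = 40*9 = 32
  bit 2 = 0: r = r^2 mod 41 = 32^2 = 40
  bit 3 = 1: r = r^2 * 9 mod 41 = 40^2 * 9 = 1*9 = 9
  bit 4 = 0: r = r^2 mod 41 = 9^2 = 40
  -> s = B^a = 40

Answer: 33 9 40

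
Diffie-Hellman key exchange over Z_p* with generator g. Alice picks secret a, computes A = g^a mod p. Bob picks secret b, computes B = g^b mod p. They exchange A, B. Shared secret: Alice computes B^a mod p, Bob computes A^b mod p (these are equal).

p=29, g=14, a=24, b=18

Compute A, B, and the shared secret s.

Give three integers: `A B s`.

A = 14^24 mod 29  (bits of 24 = 11000)
  bit 0 = 1: r = r^2 * 14 mod 29 = 1^2 * 14 = 1*14 = 14
  bit 1 = 1: r = r^2 * 14 mod 29 = 14^2 * 14 = 22*14 = 18
  bit 2 = 0: r = r^2 mod 29 = 18^2 = 5
  bit 3 = 0: r = r^2 mod 29 = 5^2 = 25
  bit 4 = 0: r = r^2 mod 29 = 25^2 = 16
  -> A = 16
B = 14^18 mod 29  (bits of 18 = 10010)
  bit 0 = 1: r = r^2 * 14 mod 29 = 1^2 * 14 = 1*14 = 14
  bit 1 = 0: r = r^2 mod 29 = 14^2 = 22
  bit 2 = 0: r = r^2 mod 29 = 22^2 = 20
  bit 3 = 1: r = r^2 * 14 mod 29 = 20^2 * 14 = 23*14 = 3
  bit 4 = 0: r = r^2 mod 29 = 3^2 = 9
  -> B = 9
s = B^a = 9^24 mod 29  (bits of 24 = 11000)
  bit 0 = 1: r = r^2 * 9 mod 29 = 1^2 * 9 = 1*9 = 9
  bit 1 = 1: r = r^2 * 9 mod 29 = 9^2 * 9 = 23*9 = 4
  bit 2 = 0: r = r^2 mod 29 = 4^2 = 16
  bit 3 = 0: r = r^2 mod 29 = 16^2 = 24
  bit 4 = 0: r = r^2 mod 29 = 24^2 = 25
  -> s = B^a = 25

Answer: 16 9 25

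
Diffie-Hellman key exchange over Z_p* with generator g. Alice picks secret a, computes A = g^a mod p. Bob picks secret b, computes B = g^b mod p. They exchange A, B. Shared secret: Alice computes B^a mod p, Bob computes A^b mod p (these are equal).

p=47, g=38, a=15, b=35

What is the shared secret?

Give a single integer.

Answer: 5

Derivation:
A = 38^15 mod 47  (bits of 15 = 1111)
  bit 0 = 1: r = r^2 * 38 mod 47 = 1^2 * 38 = 1*38 = 38
  bit 1 = 1: r = r^2 * 38 mod 47 = 38^2 * 38 = 34*38 = 23
  bit 2 = 1: r = r^2 * 38 mod 47 = 23^2 * 38 = 12*38 = 33
  bit 3 = 1: r = r^2 * 38 mod 47 = 33^2 * 38 = 8*38 = 22
  -> A = 22
B = 38^35 mod 47  (bits of 35 = 100011)
  bit 0 = 1: r = r^2 * 38 mod 47 = 1^2 * 38 = 1*38 = 38
  bit 1 = 0: r = r^2 mod 47 = 38^2 = 34
  bit 2 = 0: r = r^2 mod 47 = 34^2 = 28
  bit 3 = 0: r = r^2 mod 47 = 28^2 = 32
  bit 4 = 1: r = r^2 * 38 mod 47 = 32^2 * 38 = 37*38 = 43
  bit 5 = 1: r = r^2 * 38 mod 47 = 43^2 * 38 = 16*38 = 44
  -> B = 44
s = B^a = 44^15 mod 47  (bits of 15 = 1111)
  bit 0 = 1: r = r^2 * 44 mod 47 = 1^2 * 44 = 1*44 = 44
  bit 1 = 1: r = r^2 * 44 mod 47 = 44^2 * 44 = 9*44 = 20
  bit 2 = 1: r = r^2 * 44 mod 47 = 20^2 * 44 = 24*44 = 22
  bit 3 = 1: r = r^2 * 44 mod 47 = 22^2 * 44 = 14*44 = 5
  -> s = B^a = 5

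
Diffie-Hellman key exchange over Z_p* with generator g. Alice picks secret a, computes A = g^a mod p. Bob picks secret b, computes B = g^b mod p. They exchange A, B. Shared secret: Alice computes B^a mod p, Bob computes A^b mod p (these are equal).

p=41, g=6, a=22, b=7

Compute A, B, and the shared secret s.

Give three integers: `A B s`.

Answer: 5 29 20

Derivation:
A = 6^22 mod 41  (bits of 22 = 10110)
  bit 0 = 1: r = r^2 * 6 mod 41 = 1^2 * 6 = 1*6 = 6
  bit 1 = 0: r = r^2 mod 41 = 6^2 = 36
  bit 2 = 1: r = r^2 * 6 mod 41 = 36^2 * 6 = 25*6 = 27
  bit 3 = 1: r = r^2 * 6 mod 41 = 27^2 * 6 = 32*6 = 28
  bit 4 = 0: r = r^2 mod 41 = 28^2 = 5
  -> A = 5
B = 6^7 mod 41  (bits of 7 = 111)
  bit 0 = 1: r = r^2 * 6 mod 41 = 1^2 * 6 = 1*6 = 6
  bit 1 = 1: r = r^2 * 6 mod 41 = 6^2 * 6 = 36*6 = 11
  bit 2 = 1: r = r^2 * 6 mod 41 = 11^2 * 6 = 39*6 = 29
  -> B = 29
s = B^a = 29^22 mod 41  (bits of 22 = 10110)
  bit 0 = 1: r = r^2 * 29 mod 41 = 1^2 * 29 = 1*29 = 29
  bit 1 = 0: r = r^2 mod 41 = 29^2 = 21
  bit 2 = 1: r = r^2 * 29 mod 41 = 21^2 * 29 = 31*29 = 38
  bit 3 = 1: r = r^2 * 29 mod 41 = 38^2 * 29 = 9*29 = 15
  bit 4 = 0: r = r^2 mod 41 = 15^2 = 20
  -> s = B^a = 20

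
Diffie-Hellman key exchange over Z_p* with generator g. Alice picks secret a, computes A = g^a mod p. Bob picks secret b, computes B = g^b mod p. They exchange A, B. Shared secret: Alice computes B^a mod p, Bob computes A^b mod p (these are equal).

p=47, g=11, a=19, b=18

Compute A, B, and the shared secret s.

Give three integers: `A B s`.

A = 11^19 mod 47  (bits of 19 = 10011)
  bit 0 = 1: r = r^2 * 11 mod 47 = 1^2 * 11 = 1*11 = 11
  bit 1 = 0: r = r^2 mod 47 = 11^2 = 27
  bit 2 = 0: r = r^2 mod 47 = 27^2 = 24
  bit 3 = 1: r = r^2 * 11 mod 47 = 24^2 * 11 = 12*11 = 38
  bit 4 = 1: r = r^2 * 11 mod 47 = 38^2 * 11 = 34*11 = 45
  -> A = 45
B = 11^18 mod 47  (bits of 18 = 10010)
  bit 0 = 1: r = r^2 * 11 mod 47 = 1^2 * 11 = 1*11 = 11
  bit 1 = 0: r = r^2 mod 47 = 11^2 = 27
  bit 2 = 0: r = r^2 mod 47 = 27^2 = 24
  bit 3 = 1: r = r^2 * 11 mod 47 = 24^2 * 11 = 12*11 = 38
  bit 4 = 0: r = r^2 mod 47 = 38^2 = 34
  -> B = 34
s = B^a = 34^19 mod 47  (bits of 19 = 10011)
  bit 0 = 1: r = r^2 * 34 mod 47 = 1^2 * 34 = 1*34 = 34
  bit 1 = 0: r = r^2 mod 47 = 34^2 = 28
  bit 2 = 0: r = r^2 mod 47 = 28^2 = 32
  bit 3 = 1: r = r^2 * 34 mod 47 = 32^2 * 34 = 37*34 = 36
  bit 4 = 1: r = r^2 * 34 mod 47 = 36^2 * 34 = 27*34 = 25
  -> s = B^a = 25

Answer: 45 34 25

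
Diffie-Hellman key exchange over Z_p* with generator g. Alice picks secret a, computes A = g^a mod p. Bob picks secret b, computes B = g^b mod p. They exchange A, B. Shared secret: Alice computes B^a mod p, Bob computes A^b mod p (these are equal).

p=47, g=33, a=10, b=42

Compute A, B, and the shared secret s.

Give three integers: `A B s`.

Answer: 9 36 42

Derivation:
A = 33^10 mod 47  (bits of 10 = 1010)
  bit 0 = 1: r = r^2 * 33 mod 47 = 1^2 * 33 = 1*33 = 33
  bit 1 = 0: r = r^2 mod 47 = 33^2 = 8
  bit 2 = 1: r = r^2 * 33 mod 47 = 8^2 * 33 = 17*33 = 44
  bit 3 = 0: r = r^2 mod 47 = 44^2 = 9
  -> A = 9
B = 33^42 mod 47  (bits of 42 = 101010)
  bit 0 = 1: r = r^2 * 33 mod 47 = 1^2 * 33 = 1*33 = 33
  bit 1 = 0: r = r^2 mod 47 = 33^2 = 8
  bit 2 = 1: r = r^2 * 33 mod 47 = 8^2 * 33 = 17*33 = 44
  bit 3 = 0: r = r^2 mod 47 = 44^2 = 9
  bit 4 = 1: r = r^2 * 33 mod 47 = 9^2 * 33 = 34*33 = 41
  bit 5 = 0: r = r^2 mod 47 = 41^2 = 36
  -> B = 36
s = B^a = 36^10 mod 47  (bits of 10 = 1010)
  bit 0 = 1: r = r^2 * 36 mod 47 = 1^2 * 36 = 1*36 = 36
  bit 1 = 0: r = r^2 mod 47 = 36^2 = 27
  bit 2 = 1: r = r^2 * 36 mod 47 = 27^2 * 36 = 24*36 = 18
  bit 3 = 0: r = r^2 mod 47 = 18^2 = 42
  -> s = B^a = 42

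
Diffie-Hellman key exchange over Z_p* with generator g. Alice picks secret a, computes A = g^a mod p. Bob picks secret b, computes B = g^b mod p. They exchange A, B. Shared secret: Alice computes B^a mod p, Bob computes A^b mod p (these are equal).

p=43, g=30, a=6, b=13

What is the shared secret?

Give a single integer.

A = 30^6 mod 43  (bits of 6 = 110)
  bit 0 = 1: r = r^2 * 30 mod 43 = 1^2 * 30 = 1*30 = 30
  bit 1 = 1: r = r^2 * 30 mod 43 = 30^2 * 30 = 40*30 = 39
  bit 2 = 0: r = r^2 mod 43 = 39^2 = 16
  -> A = 16
B = 30^13 mod 43  (bits of 13 = 1101)
  bit 0 = 1: r = r^2 * 30 mod 43 = 1^2 * 30 = 1*30 = 30
  bit 1 = 1: r = r^2 * 30 mod 43 = 30^2 * 30 = 40*30 = 39
  bit 2 = 0: r = r^2 mod 43 = 39^2 = 16
  bit 3 = 1: r = r^2 * 30 mod 43 = 16^2 * 30 = 41*30 = 26
  -> B = 26
s = B^a = 26^6 mod 43  (bits of 6 = 110)
  bit 0 = 1: r = r^2 * 26 mod 43 = 1^2 * 26 = 1*26 = 26
  bit 1 = 1: r = r^2 * 26 mod 43 = 26^2 * 26 = 31*26 = 32
  bit 2 = 0: r = r^2 mod 43 = 32^2 = 35
  -> s = B^a = 35

Answer: 35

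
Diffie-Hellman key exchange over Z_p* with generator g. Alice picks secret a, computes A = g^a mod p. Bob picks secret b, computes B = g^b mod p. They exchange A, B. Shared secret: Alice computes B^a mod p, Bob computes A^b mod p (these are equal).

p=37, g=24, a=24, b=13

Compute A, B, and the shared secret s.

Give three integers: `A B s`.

A = 24^24 mod 37  (bits of 24 = 11000)
  bit 0 = 1: r = r^2 * 24 mod 37 = 1^2 * 24 = 1*24 = 24
  bit 1 = 1: r = r^2 * 24 mod 37 = 24^2 * 24 = 21*24 = 23
  bit 2 = 0: r = r^2 mod 37 = 23^2 = 11
  bit 3 = 0: r = r^2 mod 37 = 11^2 = 10
  bit 4 = 0: r = r^2 mod 37 = 10^2 = 26
  -> A = 26
B = 24^13 mod 37  (bits of 13 = 1101)
  bit 0 = 1: r = r^2 * 24 mod 37 = 1^2 * 24 = 1*24 = 24
  bit 1 = 1: r = r^2 * 24 mod 37 = 24^2 * 24 = 21*24 = 23
  bit 2 = 0: r = r^2 mod 37 = 23^2 = 11
  bit 3 = 1: r = r^2 * 24 mod 37 = 11^2 * 24 = 10*24 = 18
  -> B = 18
s = B^a = 18^24 mod 37  (bits of 24 = 11000)
  bit 0 = 1: r = r^2 * 18 mod 37 = 1^2 * 18 = 1*18 = 18
  bit 1 = 1: r = r^2 * 18 mod 37 = 18^2 * 18 = 28*18 = 23
  bit 2 = 0: r = r^2 mod 37 = 23^2 = 11
  bit 3 = 0: r = r^2 mod 37 = 11^2 = 10
  bit 4 = 0: r = r^2 mod 37 = 10^2 = 26
  -> s = B^a = 26

Answer: 26 18 26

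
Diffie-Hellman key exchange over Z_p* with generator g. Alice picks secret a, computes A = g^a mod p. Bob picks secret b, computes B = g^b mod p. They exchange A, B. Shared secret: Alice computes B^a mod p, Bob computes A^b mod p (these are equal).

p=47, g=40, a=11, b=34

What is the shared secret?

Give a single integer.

A = 40^11 mod 47  (bits of 11 = 1011)
  bit 0 = 1: r = r^2 * 40 mod 47 = 1^2 * 40 = 1*40 = 40
  bit 1 = 0: r = r^2 mod 47 = 40^2 = 2
  bit 2 = 1: r = r^2 * 40 mod 47 = 2^2 * 40 = 4*40 = 19
  bit 3 = 1: r = r^2 * 40 mod 47 = 19^2 * 40 = 32*40 = 11
  -> A = 11
B = 40^34 mod 47  (bits of 34 = 100010)
  bit 0 = 1: r = r^2 * 40 mod 47 = 1^2 * 40 = 1*40 = 40
  bit 1 = 0: r = r^2 mod 47 = 40^2 = 2
  bit 2 = 0: r = r^2 mod 47 = 2^2 = 4
  bit 3 = 0: r = r^2 mod 47 = 4^2 = 16
  bit 4 = 1: r = r^2 * 40 mod 47 = 16^2 * 40 = 21*40 = 41
  bit 5 = 0: r = r^2 mod 47 = 41^2 = 36
  -> B = 36
s = B^a = 36^11 mod 47  (bits of 11 = 1011)
  bit 0 = 1: r = r^2 * 36 mod 47 = 1^2 * 36 = 1*36 = 36
  bit 1 = 0: r = r^2 mod 47 = 36^2 = 27
  bit 2 = 1: r = r^2 * 36 mod 47 = 27^2 * 36 = 24*36 = 18
  bit 3 = 1: r = r^2 * 36 mod 47 = 18^2 * 36 = 42*36 = 8
  -> s = B^a = 8

Answer: 8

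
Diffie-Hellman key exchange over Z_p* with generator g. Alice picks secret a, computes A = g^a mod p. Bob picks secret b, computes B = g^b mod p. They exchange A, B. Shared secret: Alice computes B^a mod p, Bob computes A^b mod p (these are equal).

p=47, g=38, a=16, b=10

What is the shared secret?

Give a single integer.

A = 38^16 mod 47  (bits of 16 = 10000)
  bit 0 = 1: r = r^2 * 38 mod 47 = 1^2 * 38 = 1*38 = 38
  bit 1 = 0: r = r^2 mod 47 = 38^2 = 34
  bit 2 = 0: r = r^2 mod 47 = 34^2 = 28
  bit 3 = 0: r = r^2 mod 47 = 28^2 = 32
  bit 4 = 0: r = r^2 mod 47 = 32^2 = 37
  -> A = 37
B = 38^10 mod 47  (bits of 10 = 1010)
  bit 0 = 1: r = r^2 * 38 mod 47 = 1^2 * 38 = 1*38 = 38
  bit 1 = 0: r = r^2 mod 47 = 38^2 = 34
  bit 2 = 1: r = r^2 * 38 mod 47 = 34^2 * 38 = 28*38 = 30
  bit 3 = 0: r = r^2 mod 47 = 30^2 = 7
  -> B = 7
s = B^a = 7^16 mod 47  (bits of 16 = 10000)
  bit 0 = 1: r = r^2 * 7 mod 47 = 1^2 * 7 = 1*7 = 7
  bit 1 = 0: r = r^2 mod 47 = 7^2 = 2
  bit 2 = 0: r = r^2 mod 47 = 2^2 = 4
  bit 3 = 0: r = r^2 mod 47 = 4^2 = 16
  bit 4 = 0: r = r^2 mod 47 = 16^2 = 21
  -> s = B^a = 21

Answer: 21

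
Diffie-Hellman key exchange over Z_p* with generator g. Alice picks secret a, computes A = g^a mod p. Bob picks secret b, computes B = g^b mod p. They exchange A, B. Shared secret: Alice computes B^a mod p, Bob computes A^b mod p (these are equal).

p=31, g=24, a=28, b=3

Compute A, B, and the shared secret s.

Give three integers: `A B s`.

A = 24^28 mod 31  (bits of 28 = 11100)
  bit 0 = 1: r = r^2 * 24 mod 31 = 1^2 * 24 = 1*24 = 24
  bit 1 = 1: r = r^2 * 24 mod 31 = 24^2 * 24 = 18*24 = 29
  bit 2 = 1: r = r^2 * 24 mod 31 = 29^2 * 24 = 4*24 = 3
  bit 3 = 0: r = r^2 mod 31 = 3^2 = 9
  bit 4 = 0: r = r^2 mod 31 = 9^2 = 19
  -> A = 19
B = 24^3 mod 31  (bits of 3 = 11)
  bit 0 = 1: r = r^2 * 24 mod 31 = 1^2 * 24 = 1*24 = 24
  bit 1 = 1: r = r^2 * 24 mod 31 = 24^2 * 24 = 18*24 = 29
  -> B = 29
s = B^a = 29^28 mod 31  (bits of 28 = 11100)
  bit 0 = 1: r = r^2 * 29 mod 31 = 1^2 * 29 = 1*29 = 29
  bit 1 = 1: r = r^2 * 29 mod 31 = 29^2 * 29 = 4*29 = 23
  bit 2 = 1: r = r^2 * 29 mod 31 = 23^2 * 29 = 2*29 = 27
  bit 3 = 0: r = r^2 mod 31 = 27^2 = 16
  bit 4 = 0: r = r^2 mod 31 = 16^2 = 8
  -> s = B^a = 8

Answer: 19 29 8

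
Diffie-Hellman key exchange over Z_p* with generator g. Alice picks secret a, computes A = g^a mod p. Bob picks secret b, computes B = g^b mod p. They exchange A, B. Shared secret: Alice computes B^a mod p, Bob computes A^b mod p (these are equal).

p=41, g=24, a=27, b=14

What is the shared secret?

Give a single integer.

A = 24^27 mod 41  (bits of 27 = 11011)
  bit 0 = 1: r = r^2 * 24 mod 41 = 1^2 * 24 = 1*24 = 24
  bit 1 = 1: r = r^2 * 24 mod 41 = 24^2 * 24 = 2*24 = 7
  bit 2 = 0: r = r^2 mod 41 = 7^2 = 8
  bit 3 = 1: r = r^2 * 24 mod 41 = 8^2 * 24 = 23*24 = 19
  bit 4 = 1: r = r^2 * 24 mod 41 = 19^2 * 24 = 33*24 = 13
  -> A = 13
B = 24^14 mod 41  (bits of 14 = 1110)
  bit 0 = 1: r = r^2 * 24 mod 41 = 1^2 * 24 = 1*24 = 24
  bit 1 = 1: r = r^2 * 24 mod 41 = 24^2 * 24 = 2*24 = 7
  bit 2 = 1: r = r^2 * 24 mod 41 = 7^2 * 24 = 8*24 = 28
  bit 3 = 0: r = r^2 mod 41 = 28^2 = 5
  -> B = 5
s = B^a = 5^27 mod 41  (bits of 27 = 11011)
  bit 0 = 1: r = r^2 * 5 mod 41 = 1^2 * 5 = 1*5 = 5
  bit 1 = 1: r = r^2 * 5 mod 41 = 5^2 * 5 = 25*5 = 2
  bit 2 = 0: r = r^2 mod 41 = 2^2 = 4
  bit 3 = 1: r = r^2 * 5 mod 41 = 4^2 * 5 = 16*5 = 39
  bit 4 = 1: r = r^2 * 5 mod 41 = 39^2 * 5 = 4*5 = 20
  -> s = B^a = 20

Answer: 20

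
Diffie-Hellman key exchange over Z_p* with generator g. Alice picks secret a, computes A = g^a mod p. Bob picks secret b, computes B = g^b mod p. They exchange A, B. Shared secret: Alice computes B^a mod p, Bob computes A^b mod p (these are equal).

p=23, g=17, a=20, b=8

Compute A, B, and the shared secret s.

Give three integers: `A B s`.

A = 17^20 mod 23  (bits of 20 = 10100)
  bit 0 = 1: r = r^2 * 17 mod 23 = 1^2 * 17 = 1*17 = 17
  bit 1 = 0: r = r^2 mod 23 = 17^2 = 13
  bit 2 = 1: r = r^2 * 17 mod 23 = 13^2 * 17 = 8*17 = 21
  bit 3 = 0: r = r^2 mod 23 = 21^2 = 4
  bit 4 = 0: r = r^2 mod 23 = 4^2 = 16
  -> A = 16
B = 17^8 mod 23  (bits of 8 = 1000)
  bit 0 = 1: r = r^2 * 17 mod 23 = 1^2 * 17 = 1*17 = 17
  bit 1 = 0: r = r^2 mod 23 = 17^2 = 13
  bit 2 = 0: r = r^2 mod 23 = 13^2 = 8
  bit 3 = 0: r = r^2 mod 23 = 8^2 = 18
  -> B = 18
s = B^a = 18^20 mod 23  (bits of 20 = 10100)
  bit 0 = 1: r = r^2 * 18 mod 23 = 1^2 * 18 = 1*18 = 18
  bit 1 = 0: r = r^2 mod 23 = 18^2 = 2
  bit 2 = 1: r = r^2 * 18 mod 23 = 2^2 * 18 = 4*18 = 3
  bit 3 = 0: r = r^2 mod 23 = 3^2 = 9
  bit 4 = 0: r = r^2 mod 23 = 9^2 = 12
  -> s = B^a = 12

Answer: 16 18 12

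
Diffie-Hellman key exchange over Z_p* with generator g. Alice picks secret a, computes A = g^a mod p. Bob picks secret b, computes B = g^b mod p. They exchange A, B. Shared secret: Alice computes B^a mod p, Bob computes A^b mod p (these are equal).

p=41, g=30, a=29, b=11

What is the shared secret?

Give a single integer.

A = 30^29 mod 41  (bits of 29 = 11101)
  bit 0 = 1: r = r^2 * 30 mod 41 = 1^2 * 30 = 1*30 = 30
  bit 1 = 1: r = r^2 * 30 mod 41 = 30^2 * 30 = 39*30 = 22
  bit 2 = 1: r = r^2 * 30 mod 41 = 22^2 * 30 = 33*30 = 6
  bit 3 = 0: r = r^2 mod 41 = 6^2 = 36
  bit 4 = 1: r = r^2 * 30 mod 41 = 36^2 * 30 = 25*30 = 12
  -> A = 12
B = 30^11 mod 41  (bits of 11 = 1011)
  bit 0 = 1: r = r^2 * 30 mod 41 = 1^2 * 30 = 1*30 = 30
  bit 1 = 0: r = r^2 mod 41 = 30^2 = 39
  bit 2 = 1: r = r^2 * 30 mod 41 = 39^2 * 30 = 4*30 = 38
  bit 3 = 1: r = r^2 * 30 mod 41 = 38^2 * 30 = 9*30 = 24
  -> B = 24
s = B^a = 24^29 mod 41  (bits of 29 = 11101)
  bit 0 = 1: r = r^2 * 24 mod 41 = 1^2 * 24 = 1*24 = 24
  bit 1 = 1: r = r^2 * 24 mod 41 = 24^2 * 24 = 2*24 = 7
  bit 2 = 1: r = r^2 * 24 mod 41 = 7^2 * 24 = 8*24 = 28
  bit 3 = 0: r = r^2 mod 41 = 28^2 = 5
  bit 4 = 1: r = r^2 * 24 mod 41 = 5^2 * 24 = 25*24 = 26
  -> s = B^a = 26

Answer: 26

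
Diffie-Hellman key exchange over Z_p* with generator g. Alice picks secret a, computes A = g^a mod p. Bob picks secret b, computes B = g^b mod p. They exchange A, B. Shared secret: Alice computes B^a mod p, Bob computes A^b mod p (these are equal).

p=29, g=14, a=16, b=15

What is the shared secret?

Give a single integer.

A = 14^16 mod 29  (bits of 16 = 10000)
  bit 0 = 1: r = r^2 * 14 mod 29 = 1^2 * 14 = 1*14 = 14
  bit 1 = 0: r = r^2 mod 29 = 14^2 = 22
  bit 2 = 0: r = r^2 mod 29 = 22^2 = 20
  bit 3 = 0: r = r^2 mod 29 = 20^2 = 23
  bit 4 = 0: r = r^2 mod 29 = 23^2 = 7
  -> A = 7
B = 14^15 mod 29  (bits of 15 = 1111)
  bit 0 = 1: r = r^2 * 14 mod 29 = 1^2 * 14 = 1*14 = 14
  bit 1 = 1: r = r^2 * 14 mod 29 = 14^2 * 14 = 22*14 = 18
  bit 2 = 1: r = r^2 * 14 mod 29 = 18^2 * 14 = 5*14 = 12
  bit 3 = 1: r = r^2 * 14 mod 29 = 12^2 * 14 = 28*14 = 15
  -> B = 15
s = B^a = 15^16 mod 29  (bits of 16 = 10000)
  bit 0 = 1: r = r^2 * 15 mod 29 = 1^2 * 15 = 1*15 = 15
  bit 1 = 0: r = r^2 mod 29 = 15^2 = 22
  bit 2 = 0: r = r^2 mod 29 = 22^2 = 20
  bit 3 = 0: r = r^2 mod 29 = 20^2 = 23
  bit 4 = 0: r = r^2 mod 29 = 23^2 = 7
  -> s = B^a = 7

Answer: 7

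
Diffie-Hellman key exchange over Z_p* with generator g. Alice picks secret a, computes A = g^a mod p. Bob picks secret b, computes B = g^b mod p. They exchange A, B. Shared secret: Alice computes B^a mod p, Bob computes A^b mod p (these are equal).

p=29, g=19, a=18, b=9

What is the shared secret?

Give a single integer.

A = 19^18 mod 29  (bits of 18 = 10010)
  bit 0 = 1: r = r^2 * 19 mod 29 = 1^2 * 19 = 1*19 = 19
  bit 1 = 0: r = r^2 mod 29 = 19^2 = 13
  bit 2 = 0: r = r^2 mod 29 = 13^2 = 24
  bit 3 = 1: r = r^2 * 19 mod 29 = 24^2 * 19 = 25*19 = 11
  bit 4 = 0: r = r^2 mod 29 = 11^2 = 5
  -> A = 5
B = 19^9 mod 29  (bits of 9 = 1001)
  bit 0 = 1: r = r^2 * 19 mod 29 = 1^2 * 19 = 1*19 = 19
  bit 1 = 0: r = r^2 mod 29 = 19^2 = 13
  bit 2 = 0: r = r^2 mod 29 = 13^2 = 24
  bit 3 = 1: r = r^2 * 19 mod 29 = 24^2 * 19 = 25*19 = 11
  -> B = 11
s = B^a = 11^18 mod 29  (bits of 18 = 10010)
  bit 0 = 1: r = r^2 * 11 mod 29 = 1^2 * 11 = 1*11 = 11
  bit 1 = 0: r = r^2 mod 29 = 11^2 = 5
  bit 2 = 0: r = r^2 mod 29 = 5^2 = 25
  bit 3 = 1: r = r^2 * 11 mod 29 = 25^2 * 11 = 16*11 = 2
  bit 4 = 0: r = r^2 mod 29 = 2^2 = 4
  -> s = B^a = 4

Answer: 4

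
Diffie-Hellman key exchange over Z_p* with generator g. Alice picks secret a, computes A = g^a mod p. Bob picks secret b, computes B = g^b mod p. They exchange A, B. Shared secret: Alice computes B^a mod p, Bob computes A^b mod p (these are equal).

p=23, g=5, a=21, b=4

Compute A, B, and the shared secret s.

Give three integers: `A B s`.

A = 5^21 mod 23  (bits of 21 = 10101)
  bit 0 = 1: r = r^2 * 5 mod 23 = 1^2 * 5 = 1*5 = 5
  bit 1 = 0: r = r^2 mod 23 = 5^2 = 2
  bit 2 = 1: r = r^2 * 5 mod 23 = 2^2 * 5 = 4*5 = 20
  bit 3 = 0: r = r^2 mod 23 = 20^2 = 9
  bit 4 = 1: r = r^2 * 5 mod 23 = 9^2 * 5 = 12*5 = 14
  -> A = 14
B = 5^4 mod 23  (bits of 4 = 100)
  bit 0 = 1: r = r^2 * 5 mod 23 = 1^2 * 5 = 1*5 = 5
  bit 1 = 0: r = r^2 mod 23 = 5^2 = 2
  bit 2 = 0: r = r^2 mod 23 = 2^2 = 4
  -> B = 4
s = B^a = 4^21 mod 23  (bits of 21 = 10101)
  bit 0 = 1: r = r^2 * 4 mod 23 = 1^2 * 4 = 1*4 = 4
  bit 1 = 0: r = r^2 mod 23 = 4^2 = 16
  bit 2 = 1: r = r^2 * 4 mod 23 = 16^2 * 4 = 3*4 = 12
  bit 3 = 0: r = r^2 mod 23 = 12^2 = 6
  bit 4 = 1: r = r^2 * 4 mod 23 = 6^2 * 4 = 13*4 = 6
  -> s = B^a = 6

Answer: 14 4 6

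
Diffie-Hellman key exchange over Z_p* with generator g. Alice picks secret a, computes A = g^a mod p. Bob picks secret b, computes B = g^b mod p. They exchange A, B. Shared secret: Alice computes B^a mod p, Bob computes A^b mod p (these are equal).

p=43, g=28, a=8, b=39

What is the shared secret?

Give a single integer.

Answer: 41

Derivation:
A = 28^8 mod 43  (bits of 8 = 1000)
  bit 0 = 1: r = r^2 * 28 mod 43 = 1^2 * 28 = 1*28 = 28
  bit 1 = 0: r = r^2 mod 43 = 28^2 = 10
  bit 2 = 0: r = r^2 mod 43 = 10^2 = 14
  bit 3 = 0: r = r^2 mod 43 = 14^2 = 24
  -> A = 24
B = 28^39 mod 43  (bits of 39 = 100111)
  bit 0 = 1: r = r^2 * 28 mod 43 = 1^2 * 28 = 1*28 = 28
  bit 1 = 0: r = r^2 mod 43 = 28^2 = 10
  bit 2 = 0: r = r^2 mod 43 = 10^2 = 14
  bit 3 = 1: r = r^2 * 28 mod 43 = 14^2 * 28 = 24*28 = 27
  bit 4 = 1: r = r^2 * 28 mod 43 = 27^2 * 28 = 41*28 = 30
  bit 5 = 1: r = r^2 * 28 mod 43 = 30^2 * 28 = 40*28 = 2
  -> B = 2
s = B^a = 2^8 mod 43  (bits of 8 = 1000)
  bit 0 = 1: r = r^2 * 2 mod 43 = 1^2 * 2 = 1*2 = 2
  bit 1 = 0: r = r^2 mod 43 = 2^2 = 4
  bit 2 = 0: r = r^2 mod 43 = 4^2 = 16
  bit 3 = 0: r = r^2 mod 43 = 16^2 = 41
  -> s = B^a = 41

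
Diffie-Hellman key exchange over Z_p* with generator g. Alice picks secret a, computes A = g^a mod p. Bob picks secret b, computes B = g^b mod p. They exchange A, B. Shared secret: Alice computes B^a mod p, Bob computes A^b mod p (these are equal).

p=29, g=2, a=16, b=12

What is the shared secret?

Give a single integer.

A = 2^16 mod 29  (bits of 16 = 10000)
  bit 0 = 1: r = r^2 * 2 mod 29 = 1^2 * 2 = 1*2 = 2
  bit 1 = 0: r = r^2 mod 29 = 2^2 = 4
  bit 2 = 0: r = r^2 mod 29 = 4^2 = 16
  bit 3 = 0: r = r^2 mod 29 = 16^2 = 24
  bit 4 = 0: r = r^2 mod 29 = 24^2 = 25
  -> A = 25
B = 2^12 mod 29  (bits of 12 = 1100)
  bit 0 = 1: r = r^2 * 2 mod 29 = 1^2 * 2 = 1*2 = 2
  bit 1 = 1: r = r^2 * 2 mod 29 = 2^2 * 2 = 4*2 = 8
  bit 2 = 0: r = r^2 mod 29 = 8^2 = 6
  bit 3 = 0: r = r^2 mod 29 = 6^2 = 7
  -> B = 7
s = B^a = 7^16 mod 29  (bits of 16 = 10000)
  bit 0 = 1: r = r^2 * 7 mod 29 = 1^2 * 7 = 1*7 = 7
  bit 1 = 0: r = r^2 mod 29 = 7^2 = 20
  bit 2 = 0: r = r^2 mod 29 = 20^2 = 23
  bit 3 = 0: r = r^2 mod 29 = 23^2 = 7
  bit 4 = 0: r = r^2 mod 29 = 7^2 = 20
  -> s = B^a = 20

Answer: 20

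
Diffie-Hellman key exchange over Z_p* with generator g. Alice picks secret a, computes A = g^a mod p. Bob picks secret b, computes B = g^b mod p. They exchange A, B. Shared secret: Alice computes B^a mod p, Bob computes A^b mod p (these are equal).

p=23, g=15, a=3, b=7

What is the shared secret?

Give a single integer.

A = 15^3 mod 23  (bits of 3 = 11)
  bit 0 = 1: r = r^2 * 15 mod 23 = 1^2 * 15 = 1*15 = 15
  bit 1 = 1: r = r^2 * 15 mod 23 = 15^2 * 15 = 18*15 = 17
  -> A = 17
B = 15^7 mod 23  (bits of 7 = 111)
  bit 0 = 1: r = r^2 * 15 mod 23 = 1^2 * 15 = 1*15 = 15
  bit 1 = 1: r = r^2 * 15 mod 23 = 15^2 * 15 = 18*15 = 17
  bit 2 = 1: r = r^2 * 15 mod 23 = 17^2 * 15 = 13*15 = 11
  -> B = 11
s = B^a = 11^3 mod 23  (bits of 3 = 11)
  bit 0 = 1: r = r^2 * 11 mod 23 = 1^2 * 11 = 1*11 = 11
  bit 1 = 1: r = r^2 * 11 mod 23 = 11^2 * 11 = 6*11 = 20
  -> s = B^a = 20

Answer: 20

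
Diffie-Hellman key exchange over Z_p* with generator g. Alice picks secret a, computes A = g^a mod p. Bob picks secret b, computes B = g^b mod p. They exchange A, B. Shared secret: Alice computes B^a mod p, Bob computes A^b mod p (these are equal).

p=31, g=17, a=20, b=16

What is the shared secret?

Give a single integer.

Answer: 5

Derivation:
A = 17^20 mod 31  (bits of 20 = 10100)
  bit 0 = 1: r = r^2 * 17 mod 31 = 1^2 * 17 = 1*17 = 17
  bit 1 = 0: r = r^2 mod 31 = 17^2 = 10
  bit 2 = 1: r = r^2 * 17 mod 31 = 10^2 * 17 = 7*17 = 26
  bit 3 = 0: r = r^2 mod 31 = 26^2 = 25
  bit 4 = 0: r = r^2 mod 31 = 25^2 = 5
  -> A = 5
B = 17^16 mod 31  (bits of 16 = 10000)
  bit 0 = 1: r = r^2 * 17 mod 31 = 1^2 * 17 = 1*17 = 17
  bit 1 = 0: r = r^2 mod 31 = 17^2 = 10
  bit 2 = 0: r = r^2 mod 31 = 10^2 = 7
  bit 3 = 0: r = r^2 mod 31 = 7^2 = 18
  bit 4 = 0: r = r^2 mod 31 = 18^2 = 14
  -> B = 14
s = B^a = 14^20 mod 31  (bits of 20 = 10100)
  bit 0 = 1: r = r^2 * 14 mod 31 = 1^2 * 14 = 1*14 = 14
  bit 1 = 0: r = r^2 mod 31 = 14^2 = 10
  bit 2 = 1: r = r^2 * 14 mod 31 = 10^2 * 14 = 7*14 = 5
  bit 3 = 0: r = r^2 mod 31 = 5^2 = 25
  bit 4 = 0: r = r^2 mod 31 = 25^2 = 5
  -> s = B^a = 5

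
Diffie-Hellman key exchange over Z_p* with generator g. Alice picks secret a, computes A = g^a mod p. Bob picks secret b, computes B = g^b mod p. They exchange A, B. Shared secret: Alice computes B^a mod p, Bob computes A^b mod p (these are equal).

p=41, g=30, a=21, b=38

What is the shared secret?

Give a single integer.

Answer: 20

Derivation:
A = 30^21 mod 41  (bits of 21 = 10101)
  bit 0 = 1: r = r^2 * 30 mod 41 = 1^2 * 30 = 1*30 = 30
  bit 1 = 0: r = r^2 mod 41 = 30^2 = 39
  bit 2 = 1: r = r^2 * 30 mod 41 = 39^2 * 30 = 4*30 = 38
  bit 3 = 0: r = r^2 mod 41 = 38^2 = 9
  bit 4 = 1: r = r^2 * 30 mod 41 = 9^2 * 30 = 40*30 = 11
  -> A = 11
B = 30^38 mod 41  (bits of 38 = 100110)
  bit 0 = 1: r = r^2 * 30 mod 41 = 1^2 * 30 = 1*30 = 30
  bit 1 = 0: r = r^2 mod 41 = 30^2 = 39
  bit 2 = 0: r = r^2 mod 41 = 39^2 = 4
  bit 3 = 1: r = r^2 * 30 mod 41 = 4^2 * 30 = 16*30 = 29
  bit 4 = 1: r = r^2 * 30 mod 41 = 29^2 * 30 = 21*30 = 15
  bit 5 = 0: r = r^2 mod 41 = 15^2 = 20
  -> B = 20
s = B^a = 20^21 mod 41  (bits of 21 = 10101)
  bit 0 = 1: r = r^2 * 20 mod 41 = 1^2 * 20 = 1*20 = 20
  bit 1 = 0: r = r^2 mod 41 = 20^2 = 31
  bit 2 = 1: r = r^2 * 20 mod 41 = 31^2 * 20 = 18*20 = 32
  bit 3 = 0: r = r^2 mod 41 = 32^2 = 40
  bit 4 = 1: r = r^2 * 20 mod 41 = 40^2 * 20 = 1*20 = 20
  -> s = B^a = 20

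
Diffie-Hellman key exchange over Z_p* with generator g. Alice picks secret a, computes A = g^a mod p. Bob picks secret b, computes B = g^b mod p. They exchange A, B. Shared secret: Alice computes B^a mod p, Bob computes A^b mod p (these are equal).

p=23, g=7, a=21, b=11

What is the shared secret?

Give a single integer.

A = 7^21 mod 23  (bits of 21 = 10101)
  bit 0 = 1: r = r^2 * 7 mod 23 = 1^2 * 7 = 1*7 = 7
  bit 1 = 0: r = r^2 mod 23 = 7^2 = 3
  bit 2 = 1: r = r^2 * 7 mod 23 = 3^2 * 7 = 9*7 = 17
  bit 3 = 0: r = r^2 mod 23 = 17^2 = 13
  bit 4 = 1: r = r^2 * 7 mod 23 = 13^2 * 7 = 8*7 = 10
  -> A = 10
B = 7^11 mod 23  (bits of 11 = 1011)
  bit 0 = 1: r = r^2 * 7 mod 23 = 1^2 * 7 = 1*7 = 7
  bit 1 = 0: r = r^2 mod 23 = 7^2 = 3
  bit 2 = 1: r = r^2 * 7 mod 23 = 3^2 * 7 = 9*7 = 17
  bit 3 = 1: r = r^2 * 7 mod 23 = 17^2 * 7 = 13*7 = 22
  -> B = 22
s = B^a = 22^21 mod 23  (bits of 21 = 10101)
  bit 0 = 1: r = r^2 * 22 mod 23 = 1^2 * 22 = 1*22 = 22
  bit 1 = 0: r = r^2 mod 23 = 22^2 = 1
  bit 2 = 1: r = r^2 * 22 mod 23 = 1^2 * 22 = 1*22 = 22
  bit 3 = 0: r = r^2 mod 23 = 22^2 = 1
  bit 4 = 1: r = r^2 * 22 mod 23 = 1^2 * 22 = 1*22 = 22
  -> s = B^a = 22

Answer: 22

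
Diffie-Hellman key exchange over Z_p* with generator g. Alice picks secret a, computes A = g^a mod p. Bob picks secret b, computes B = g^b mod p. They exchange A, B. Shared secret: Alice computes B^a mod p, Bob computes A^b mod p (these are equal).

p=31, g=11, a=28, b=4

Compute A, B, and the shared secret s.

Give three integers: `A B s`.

Answer: 10 9 18

Derivation:
A = 11^28 mod 31  (bits of 28 = 11100)
  bit 0 = 1: r = r^2 * 11 mod 31 = 1^2 * 11 = 1*11 = 11
  bit 1 = 1: r = r^2 * 11 mod 31 = 11^2 * 11 = 28*11 = 29
  bit 2 = 1: r = r^2 * 11 mod 31 = 29^2 * 11 = 4*11 = 13
  bit 3 = 0: r = r^2 mod 31 = 13^2 = 14
  bit 4 = 0: r = r^2 mod 31 = 14^2 = 10
  -> A = 10
B = 11^4 mod 31  (bits of 4 = 100)
  bit 0 = 1: r = r^2 * 11 mod 31 = 1^2 * 11 = 1*11 = 11
  bit 1 = 0: r = r^2 mod 31 = 11^2 = 28
  bit 2 = 0: r = r^2 mod 31 = 28^2 = 9
  -> B = 9
s = B^a = 9^28 mod 31  (bits of 28 = 11100)
  bit 0 = 1: r = r^2 * 9 mod 31 = 1^2 * 9 = 1*9 = 9
  bit 1 = 1: r = r^2 * 9 mod 31 = 9^2 * 9 = 19*9 = 16
  bit 2 = 1: r = r^2 * 9 mod 31 = 16^2 * 9 = 8*9 = 10
  bit 3 = 0: r = r^2 mod 31 = 10^2 = 7
  bit 4 = 0: r = r^2 mod 31 = 7^2 = 18
  -> s = B^a = 18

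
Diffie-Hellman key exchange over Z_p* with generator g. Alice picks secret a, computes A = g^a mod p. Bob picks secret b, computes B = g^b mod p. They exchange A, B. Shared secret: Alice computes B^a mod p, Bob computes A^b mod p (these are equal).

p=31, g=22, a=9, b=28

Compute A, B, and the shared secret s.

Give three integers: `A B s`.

A = 22^9 mod 31  (bits of 9 = 1001)
  bit 0 = 1: r = r^2 * 22 mod 31 = 1^2 * 22 = 1*22 = 22
  bit 1 = 0: r = r^2 mod 31 = 22^2 = 19
  bit 2 = 0: r = r^2 mod 31 = 19^2 = 20
  bit 3 = 1: r = r^2 * 22 mod 31 = 20^2 * 22 = 28*22 = 27
  -> A = 27
B = 22^28 mod 31  (bits of 28 = 11100)
  bit 0 = 1: r = r^2 * 22 mod 31 = 1^2 * 22 = 1*22 = 22
  bit 1 = 1: r = r^2 * 22 mod 31 = 22^2 * 22 = 19*22 = 15
  bit 2 = 1: r = r^2 * 22 mod 31 = 15^2 * 22 = 8*22 = 21
  bit 3 = 0: r = r^2 mod 31 = 21^2 = 7
  bit 4 = 0: r = r^2 mod 31 = 7^2 = 18
  -> B = 18
s = B^a = 18^9 mod 31  (bits of 9 = 1001)
  bit 0 = 1: r = r^2 * 18 mod 31 = 1^2 * 18 = 1*18 = 18
  bit 1 = 0: r = r^2 mod 31 = 18^2 = 14
  bit 2 = 0: r = r^2 mod 31 = 14^2 = 10
  bit 3 = 1: r = r^2 * 18 mod 31 = 10^2 * 18 = 7*18 = 2
  -> s = B^a = 2

Answer: 27 18 2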